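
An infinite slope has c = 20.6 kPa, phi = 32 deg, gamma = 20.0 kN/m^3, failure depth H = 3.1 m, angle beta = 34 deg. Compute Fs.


Using Fs = c / (gamma*H*sin(beta)*cos(beta)) + tan(phi)/tan(beta)
Cohesion contribution = 20.6 / (20.0*3.1*sin(34)*cos(34))
Cohesion contribution = 0.716704
Friction contribution = tan(32)/tan(34) = 0.926407
Fs = 0.716704 + 0.926407
Fs = 1.643


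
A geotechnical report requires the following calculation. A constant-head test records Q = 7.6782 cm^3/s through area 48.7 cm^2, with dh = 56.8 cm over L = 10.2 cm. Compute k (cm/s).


Result: 0.028313 cm/s

Derivation:
Compute hydraulic gradient:
i = dh / L = 56.8 / 10.2 = 5.56863
Then apply Darcy's law:
k = Q / (A * i)
k = 7.6782 / (48.7 * 5.56863)
k = 7.6782 / 271.192
k = 0.028313 cm/s


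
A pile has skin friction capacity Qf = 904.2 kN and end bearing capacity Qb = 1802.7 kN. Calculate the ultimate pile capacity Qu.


Using Qu = Qf + Qb
Qu = 904.2 + 1802.7
Qu = 2706.9 kN


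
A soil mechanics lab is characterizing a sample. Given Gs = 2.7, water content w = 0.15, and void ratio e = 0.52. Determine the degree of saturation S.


Using S = Gs * w / e
S = 2.7 * 0.15 / 0.52
S = 0.7788


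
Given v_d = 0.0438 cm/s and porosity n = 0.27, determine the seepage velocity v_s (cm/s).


Result: 0.16222 cm/s

Derivation:
Using v_s = v_d / n
v_s = 0.0438 / 0.27
v_s = 0.16222 cm/s


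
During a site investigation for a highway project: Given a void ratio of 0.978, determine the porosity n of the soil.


Using the relation n = e / (1 + e)
n = 0.978 / (1 + 0.978)
n = 0.978 / 1.978
n = 0.4944


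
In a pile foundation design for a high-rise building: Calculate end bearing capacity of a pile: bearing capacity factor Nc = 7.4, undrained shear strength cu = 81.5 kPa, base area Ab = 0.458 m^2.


Result: 276.22 kN

Derivation:
Using Qb = Nc * cu * Ab
Qb = 7.4 * 81.5 * 0.458
Qb = 276.22 kN


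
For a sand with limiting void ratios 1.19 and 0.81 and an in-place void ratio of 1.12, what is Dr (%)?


Using Dr = (e_max - e) / (e_max - e_min) * 100
e_max - e = 1.19 - 1.12 = 0.07
e_max - e_min = 1.19 - 0.81 = 0.38
Dr = 0.07 / 0.38 * 100
Dr = 18.42 %


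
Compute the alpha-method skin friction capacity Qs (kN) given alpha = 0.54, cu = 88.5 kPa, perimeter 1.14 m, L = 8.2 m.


Result: 446.74 kN

Derivation:
Using Qs = alpha * cu * perimeter * L
Qs = 0.54 * 88.5 * 1.14 * 8.2
Qs = 446.74 kN


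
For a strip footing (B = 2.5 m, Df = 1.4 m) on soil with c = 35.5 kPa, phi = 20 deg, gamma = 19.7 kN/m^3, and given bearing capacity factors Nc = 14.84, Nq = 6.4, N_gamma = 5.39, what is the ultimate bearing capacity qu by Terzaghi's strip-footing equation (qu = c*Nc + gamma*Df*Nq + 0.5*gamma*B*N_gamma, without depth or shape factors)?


Compute qu = c*Nc + gamma*Df*Nq + 0.5*gamma*B*N_gamma
Term 1: 35.5 * 14.84 = 526.82
Term 2: 19.7 * 1.4 * 6.4 = 176.512
Term 3: 0.5 * 19.7 * 2.5 * 5.39 = 132.72875
qu = 526.82 + 176.512 + 132.72875
qu = 836.06 kPa


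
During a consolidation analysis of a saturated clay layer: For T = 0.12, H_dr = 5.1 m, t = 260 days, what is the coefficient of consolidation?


Using cv = T * H_dr^2 / t
H_dr^2 = 5.1^2 = 26.01
cv = 0.12 * 26.01 / 260
cv = 0.012 m^2/day


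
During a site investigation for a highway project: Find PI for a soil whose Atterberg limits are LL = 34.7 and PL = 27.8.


Using PI = LL - PL
PI = 34.7 - 27.8
PI = 6.9


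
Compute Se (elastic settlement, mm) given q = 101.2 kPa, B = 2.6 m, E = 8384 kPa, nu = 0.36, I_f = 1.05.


Using Se = q * B * (1 - nu^2) * I_f / E
1 - nu^2 = 1 - 0.36^2 = 0.8704
Se = 101.2 * 2.6 * 0.8704 * 1.05 / 8384
Se = 0.028682 m
Convert to mm: Se = 0.028682 * 1000 = 28.682 mm


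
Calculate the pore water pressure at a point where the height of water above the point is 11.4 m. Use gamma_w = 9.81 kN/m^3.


Using u = gamma_w * h_w
u = 9.81 * 11.4
u = 111.83 kPa


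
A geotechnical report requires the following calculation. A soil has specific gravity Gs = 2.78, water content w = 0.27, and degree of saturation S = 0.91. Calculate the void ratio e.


Using the relation e = Gs * w / S
e = 2.78 * 0.27 / 0.91
e = 0.8248


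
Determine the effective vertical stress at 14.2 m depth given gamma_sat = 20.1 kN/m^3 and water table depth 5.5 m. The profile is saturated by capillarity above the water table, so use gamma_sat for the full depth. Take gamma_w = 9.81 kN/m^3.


Total stress = gamma_sat * depth
sigma = 20.1 * 14.2 = 285.42 kPa
Pore water pressure u = gamma_w * (depth - d_wt)
u = 9.81 * (14.2 - 5.5) = 85.347 kPa
Effective stress = sigma - u
sigma' = 285.42 - 85.347 = 200.07 kPa


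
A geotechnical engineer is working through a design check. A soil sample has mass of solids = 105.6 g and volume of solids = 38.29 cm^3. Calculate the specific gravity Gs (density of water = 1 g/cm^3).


Using Gs = m_s / (V_s * rho_w)
Since rho_w = 1 g/cm^3:
Gs = 105.6 / 38.29
Gs = 2.758


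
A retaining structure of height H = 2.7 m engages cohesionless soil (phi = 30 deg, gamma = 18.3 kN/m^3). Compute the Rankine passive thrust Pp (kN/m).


Compute passive earth pressure coefficient:
Kp = tan^2(45 + phi/2) = tan^2(60.0) = 3
Compute passive force:
Pp = 0.5 * Kp * gamma * H^2
Pp = 0.5 * 3 * 18.3 * 2.7^2
Pp = 200.11 kN/m


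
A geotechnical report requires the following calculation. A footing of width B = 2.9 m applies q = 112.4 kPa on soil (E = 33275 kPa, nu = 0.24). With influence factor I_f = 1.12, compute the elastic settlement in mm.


Using Se = q * B * (1 - nu^2) * I_f / E
1 - nu^2 = 1 - 0.24^2 = 0.9424
Se = 112.4 * 2.9 * 0.9424 * 1.12 / 33275
Se = 0.010340 m
Convert to mm: Se = 0.010340 * 1000 = 10.34 mm


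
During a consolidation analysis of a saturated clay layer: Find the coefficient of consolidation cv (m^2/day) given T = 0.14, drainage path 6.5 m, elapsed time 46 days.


Using cv = T * H_dr^2 / t
H_dr^2 = 6.5^2 = 42.25
cv = 0.14 * 42.25 / 46
cv = 0.12859 m^2/day


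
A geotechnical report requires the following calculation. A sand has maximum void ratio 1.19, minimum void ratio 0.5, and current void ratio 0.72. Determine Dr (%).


Using Dr = (e_max - e) / (e_max - e_min) * 100
e_max - e = 1.19 - 0.72 = 0.47
e_max - e_min = 1.19 - 0.5 = 0.69
Dr = 0.47 / 0.69 * 100
Dr = 68.12 %


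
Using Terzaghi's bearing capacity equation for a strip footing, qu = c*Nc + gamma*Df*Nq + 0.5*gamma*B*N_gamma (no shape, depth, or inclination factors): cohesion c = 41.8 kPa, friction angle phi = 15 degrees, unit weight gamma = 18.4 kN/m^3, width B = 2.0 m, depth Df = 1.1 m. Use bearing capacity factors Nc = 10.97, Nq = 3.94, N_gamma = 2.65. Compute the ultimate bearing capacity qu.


Result: 587.05 kPa

Derivation:
Compute qu = c*Nc + gamma*Df*Nq + 0.5*gamma*B*N_gamma
Term 1: 41.8 * 10.97 = 458.546
Term 2: 18.4 * 1.1 * 3.94 = 79.7456
Term 3: 0.5 * 18.4 * 2.0 * 2.65 = 48.76
qu = 458.546 + 79.7456 + 48.76
qu = 587.05 kPa


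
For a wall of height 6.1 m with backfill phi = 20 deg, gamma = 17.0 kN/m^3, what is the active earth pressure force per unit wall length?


Compute active earth pressure coefficient:
Ka = tan^2(45 - phi/2) = tan^2(35.0) = 0.490291
Compute active force:
Pa = 0.5 * Ka * gamma * H^2
Pa = 0.5 * 0.490291 * 17.0 * 6.1^2
Pa = 155.07 kN/m


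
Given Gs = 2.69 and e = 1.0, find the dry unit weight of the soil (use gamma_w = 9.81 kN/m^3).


Result: 13.194 kN/m^3

Derivation:
Using gamma_d = Gs * gamma_w / (1 + e)
gamma_d = 2.69 * 9.81 / (1 + 1.0)
gamma_d = 2.69 * 9.81 / 2.0
gamma_d = 13.194 kN/m^3


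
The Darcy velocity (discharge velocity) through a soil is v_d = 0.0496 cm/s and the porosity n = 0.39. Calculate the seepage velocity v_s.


Using v_s = v_d / n
v_s = 0.0496 / 0.39
v_s = 0.12718 cm/s


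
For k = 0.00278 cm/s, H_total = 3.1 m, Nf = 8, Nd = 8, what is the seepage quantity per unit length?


Convert k to m/s for unit consistency with H:
k = 0.00278 cm/s = 0.00278 / 100 m/s = 2.78e-05 m/s
Using q = k * H * Nf / Nd
Nf / Nd = 8 / 8 = 1.0
q = 2.78e-05 * 3.1 * 1.0
q = 8.618e-05 m^3/s per m


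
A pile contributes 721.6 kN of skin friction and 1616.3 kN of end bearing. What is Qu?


Result: 2337.9 kN

Derivation:
Using Qu = Qf + Qb
Qu = 721.6 + 1616.3
Qu = 2337.9 kN


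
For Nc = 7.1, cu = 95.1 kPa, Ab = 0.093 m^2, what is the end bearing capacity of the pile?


Using Qb = Nc * cu * Ab
Qb = 7.1 * 95.1 * 0.093
Qb = 62.79 kN


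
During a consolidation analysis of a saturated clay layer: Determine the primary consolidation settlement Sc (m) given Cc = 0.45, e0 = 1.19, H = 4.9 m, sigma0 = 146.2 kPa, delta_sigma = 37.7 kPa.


Using Sc = Cc * H / (1 + e0) * log10((sigma0 + delta_sigma) / sigma0)
Stress ratio = (146.2 + 37.7) / 146.2 = 1.25787
log10(1.25787) = 0.0996344
Cc * H / (1 + e0) = 0.45 * 4.9 / (1 + 1.19) = 1.00685
Sc = 1.00685 * 0.0996344
Sc = 0.1003 m


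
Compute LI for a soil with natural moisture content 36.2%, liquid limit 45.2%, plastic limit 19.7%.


Result: 0.647

Derivation:
First compute the plasticity index:
PI = LL - PL = 45.2 - 19.7 = 25.5
Then compute the liquidity index:
LI = (w - PL) / PI
LI = (36.2 - 19.7) / 25.5
LI = 0.647


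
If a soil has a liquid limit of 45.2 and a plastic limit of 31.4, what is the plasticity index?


Using PI = LL - PL
PI = 45.2 - 31.4
PI = 13.8


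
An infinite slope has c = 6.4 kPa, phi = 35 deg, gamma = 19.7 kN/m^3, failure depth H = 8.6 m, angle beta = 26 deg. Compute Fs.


Using Fs = c / (gamma*H*sin(beta)*cos(beta)) + tan(phi)/tan(beta)
Cohesion contribution = 6.4 / (19.7*8.6*sin(26)*cos(26))
Cohesion contribution = 0.0958767
Friction contribution = tan(35)/tan(26) = 1.43564
Fs = 0.0958767 + 1.43564
Fs = 1.532


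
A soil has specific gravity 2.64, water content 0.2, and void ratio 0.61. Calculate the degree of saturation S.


Using S = Gs * w / e
S = 2.64 * 0.2 / 0.61
S = 0.8656


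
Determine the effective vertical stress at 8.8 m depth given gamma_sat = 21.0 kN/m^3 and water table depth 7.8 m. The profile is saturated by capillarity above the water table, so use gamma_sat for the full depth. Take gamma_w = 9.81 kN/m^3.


Total stress = gamma_sat * depth
sigma = 21.0 * 8.8 = 184.8 kPa
Pore water pressure u = gamma_w * (depth - d_wt)
u = 9.81 * (8.8 - 7.8) = 9.81 kPa
Effective stress = sigma - u
sigma' = 184.8 - 9.81 = 174.99 kPa


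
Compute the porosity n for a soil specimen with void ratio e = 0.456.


Result: 0.3132

Derivation:
Using the relation n = e / (1 + e)
n = 0.456 / (1 + 0.456)
n = 0.456 / 1.456
n = 0.3132


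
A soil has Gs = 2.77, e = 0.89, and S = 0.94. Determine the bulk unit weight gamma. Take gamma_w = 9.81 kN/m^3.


Using gamma = gamma_w * (Gs + S*e) / (1 + e)
Numerator: Gs + S*e = 2.77 + 0.94*0.89 = 3.6066
Denominator: 1 + e = 1 + 0.89 = 1.89
gamma = 9.81 * 3.6066 / 1.89
gamma = 18.72 kN/m^3


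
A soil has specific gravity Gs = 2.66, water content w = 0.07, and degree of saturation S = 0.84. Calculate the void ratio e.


Using the relation e = Gs * w / S
e = 2.66 * 0.07 / 0.84
e = 0.2217


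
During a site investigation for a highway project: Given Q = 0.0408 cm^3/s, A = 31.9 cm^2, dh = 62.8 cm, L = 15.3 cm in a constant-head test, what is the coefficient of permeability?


Compute hydraulic gradient:
i = dh / L = 62.8 / 15.3 = 4.10458
Then apply Darcy's law:
k = Q / (A * i)
k = 0.0408 / (31.9 * 4.10458)
k = 0.0408 / 130.936
k = 0.000312 cm/s


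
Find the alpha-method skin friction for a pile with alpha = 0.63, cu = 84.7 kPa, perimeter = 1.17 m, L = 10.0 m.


Using Qs = alpha * cu * perimeter * L
Qs = 0.63 * 84.7 * 1.17 * 10.0
Qs = 624.32 kN


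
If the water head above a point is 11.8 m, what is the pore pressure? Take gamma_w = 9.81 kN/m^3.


Using u = gamma_w * h_w
u = 9.81 * 11.8
u = 115.76 kPa


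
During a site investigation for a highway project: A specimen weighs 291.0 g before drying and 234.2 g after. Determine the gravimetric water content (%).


Result: 24.25 %

Derivation:
Using w = (m_wet - m_dry) / m_dry * 100
m_wet - m_dry = 291.0 - 234.2 = 56.8 g
w = 56.8 / 234.2 * 100
w = 24.25 %


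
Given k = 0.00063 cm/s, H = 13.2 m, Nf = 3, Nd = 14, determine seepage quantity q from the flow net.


Result: 1.782e-05 m^3/s per m

Derivation:
Convert k to m/s for unit consistency with H:
k = 0.00063 cm/s = 0.00063 / 100 m/s = 6.3e-06 m/s
Using q = k * H * Nf / Nd
Nf / Nd = 3 / 14 = 0.2143
q = 6.3e-06 * 13.2 * 0.2143
q = 1.782e-05 m^3/s per m


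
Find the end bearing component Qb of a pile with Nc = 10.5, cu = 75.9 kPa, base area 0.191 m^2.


Result: 152.22 kN

Derivation:
Using Qb = Nc * cu * Ab
Qb = 10.5 * 75.9 * 0.191
Qb = 152.22 kN


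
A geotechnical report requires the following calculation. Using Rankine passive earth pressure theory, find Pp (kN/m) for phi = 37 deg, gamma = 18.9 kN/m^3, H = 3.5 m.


Compute passive earth pressure coefficient:
Kp = tan^2(45 + phi/2) = tan^2(63.5) = 4.022791
Compute passive force:
Pp = 0.5 * Kp * gamma * H^2
Pp = 0.5 * 4.022791 * 18.9 * 3.5^2
Pp = 465.69 kN/m


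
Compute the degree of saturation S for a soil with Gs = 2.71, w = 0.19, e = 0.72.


Using S = Gs * w / e
S = 2.71 * 0.19 / 0.72
S = 0.7151


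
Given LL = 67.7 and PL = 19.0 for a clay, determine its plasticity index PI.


Using PI = LL - PL
PI = 67.7 - 19.0
PI = 48.7


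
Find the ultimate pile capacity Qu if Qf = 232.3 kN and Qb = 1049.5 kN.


Using Qu = Qf + Qb
Qu = 232.3 + 1049.5
Qu = 1281.8 kN


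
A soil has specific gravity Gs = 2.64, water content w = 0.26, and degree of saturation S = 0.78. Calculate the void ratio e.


Using the relation e = Gs * w / S
e = 2.64 * 0.26 / 0.78
e = 0.88


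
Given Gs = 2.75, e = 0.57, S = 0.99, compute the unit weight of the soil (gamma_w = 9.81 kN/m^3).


Result: 20.709 kN/m^3

Derivation:
Using gamma = gamma_w * (Gs + S*e) / (1 + e)
Numerator: Gs + S*e = 2.75 + 0.99*0.57 = 3.3143
Denominator: 1 + e = 1 + 0.57 = 1.57
gamma = 9.81 * 3.3143 / 1.57
gamma = 20.709 kN/m^3


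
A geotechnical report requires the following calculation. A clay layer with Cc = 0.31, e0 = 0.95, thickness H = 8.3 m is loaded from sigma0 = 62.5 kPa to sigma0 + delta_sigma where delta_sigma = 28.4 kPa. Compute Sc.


Result: 0.2147 m

Derivation:
Using Sc = Cc * H / (1 + e0) * log10((sigma0 + delta_sigma) / sigma0)
Stress ratio = (62.5 + 28.4) / 62.5 = 1.4544
log10(1.4544) = 0.162684
Cc * H / (1 + e0) = 0.31 * 8.3 / (1 + 0.95) = 1.31949
Sc = 1.31949 * 0.162684
Sc = 0.2147 m


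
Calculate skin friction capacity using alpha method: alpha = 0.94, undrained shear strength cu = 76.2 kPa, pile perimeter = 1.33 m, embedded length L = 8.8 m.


Using Qs = alpha * cu * perimeter * L
Qs = 0.94 * 76.2 * 1.33 * 8.8
Qs = 838.33 kN


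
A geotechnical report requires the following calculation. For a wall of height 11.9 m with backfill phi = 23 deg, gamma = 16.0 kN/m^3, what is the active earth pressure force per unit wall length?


Compute active earth pressure coefficient:
Ka = tan^2(45 - phi/2) = tan^2(33.5) = 0.438092
Compute active force:
Pa = 0.5 * Ka * gamma * H^2
Pa = 0.5 * 0.438092 * 16.0 * 11.9^2
Pa = 496.31 kN/m


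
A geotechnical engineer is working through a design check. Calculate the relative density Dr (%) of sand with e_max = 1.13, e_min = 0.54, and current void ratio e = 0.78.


Using Dr = (e_max - e) / (e_max - e_min) * 100
e_max - e = 1.13 - 0.78 = 0.35
e_max - e_min = 1.13 - 0.54 = 0.59
Dr = 0.35 / 0.59 * 100
Dr = 59.32 %


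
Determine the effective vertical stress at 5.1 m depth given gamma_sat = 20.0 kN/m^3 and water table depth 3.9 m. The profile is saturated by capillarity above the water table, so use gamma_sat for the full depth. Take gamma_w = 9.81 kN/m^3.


Total stress = gamma_sat * depth
sigma = 20.0 * 5.1 = 102.0 kPa
Pore water pressure u = gamma_w * (depth - d_wt)
u = 9.81 * (5.1 - 3.9) = 11.772 kPa
Effective stress = sigma - u
sigma' = 102.0 - 11.772 = 90.23 kPa


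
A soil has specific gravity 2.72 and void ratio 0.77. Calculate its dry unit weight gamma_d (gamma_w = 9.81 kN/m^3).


Using gamma_d = Gs * gamma_w / (1 + e)
gamma_d = 2.72 * 9.81 / (1 + 0.77)
gamma_d = 2.72 * 9.81 / 1.77
gamma_d = 15.075 kN/m^3


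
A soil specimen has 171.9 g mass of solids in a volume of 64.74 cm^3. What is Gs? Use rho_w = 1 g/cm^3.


Using Gs = m_s / (V_s * rho_w)
Since rho_w = 1 g/cm^3:
Gs = 171.9 / 64.74
Gs = 2.655


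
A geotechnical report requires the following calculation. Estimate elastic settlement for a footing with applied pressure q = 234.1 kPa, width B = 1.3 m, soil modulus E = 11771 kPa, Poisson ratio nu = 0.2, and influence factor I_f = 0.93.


Using Se = q * B * (1 - nu^2) * I_f / E
1 - nu^2 = 1 - 0.2^2 = 0.96
Se = 234.1 * 1.3 * 0.96 * 0.93 / 11771
Se = 0.023083 m
Convert to mm: Se = 0.023083 * 1000 = 23.083 mm


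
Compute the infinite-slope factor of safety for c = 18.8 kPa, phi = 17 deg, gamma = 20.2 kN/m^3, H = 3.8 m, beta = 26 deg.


Using Fs = c / (gamma*H*sin(beta)*cos(beta)) + tan(phi)/tan(beta)
Cohesion contribution = 18.8 / (20.2*3.8*sin(26)*cos(26))
Cohesion contribution = 0.621614
Friction contribution = tan(17)/tan(26) = 0.626841
Fs = 0.621614 + 0.626841
Fs = 1.248


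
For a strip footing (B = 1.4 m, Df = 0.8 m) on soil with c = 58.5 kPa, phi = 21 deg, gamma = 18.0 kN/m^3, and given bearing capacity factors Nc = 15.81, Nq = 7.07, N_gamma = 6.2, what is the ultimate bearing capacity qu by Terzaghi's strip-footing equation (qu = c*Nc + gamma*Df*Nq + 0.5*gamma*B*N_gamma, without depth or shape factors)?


Result: 1104.81 kPa

Derivation:
Compute qu = c*Nc + gamma*Df*Nq + 0.5*gamma*B*N_gamma
Term 1: 58.5 * 15.81 = 924.885
Term 2: 18.0 * 0.8 * 7.07 = 101.808
Term 3: 0.5 * 18.0 * 1.4 * 6.2 = 78.12
qu = 924.885 + 101.808 + 78.12
qu = 1104.81 kPa


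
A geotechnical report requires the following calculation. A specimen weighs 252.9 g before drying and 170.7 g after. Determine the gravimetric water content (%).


Using w = (m_wet - m_dry) / m_dry * 100
m_wet - m_dry = 252.9 - 170.7 = 82.2 g
w = 82.2 / 170.7 * 100
w = 48.15 %


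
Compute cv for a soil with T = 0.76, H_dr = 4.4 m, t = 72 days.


Result: 0.20436 m^2/day

Derivation:
Using cv = T * H_dr^2 / t
H_dr^2 = 4.4^2 = 19.36
cv = 0.76 * 19.36 / 72
cv = 0.20436 m^2/day


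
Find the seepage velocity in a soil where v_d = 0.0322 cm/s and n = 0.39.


Using v_s = v_d / n
v_s = 0.0322 / 0.39
v_s = 0.08256 cm/s


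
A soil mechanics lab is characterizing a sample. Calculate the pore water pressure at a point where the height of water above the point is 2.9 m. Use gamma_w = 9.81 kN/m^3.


Using u = gamma_w * h_w
u = 9.81 * 2.9
u = 28.45 kPa


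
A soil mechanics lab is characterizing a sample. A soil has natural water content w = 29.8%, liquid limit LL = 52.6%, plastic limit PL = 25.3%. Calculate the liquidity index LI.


First compute the plasticity index:
PI = LL - PL = 52.6 - 25.3 = 27.3
Then compute the liquidity index:
LI = (w - PL) / PI
LI = (29.8 - 25.3) / 27.3
LI = 0.165


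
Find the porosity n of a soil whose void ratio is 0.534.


Using the relation n = e / (1 + e)
n = 0.534 / (1 + 0.534)
n = 0.534 / 1.534
n = 0.3481


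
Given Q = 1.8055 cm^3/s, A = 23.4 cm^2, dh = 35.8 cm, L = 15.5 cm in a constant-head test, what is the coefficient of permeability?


Result: 0.033406 cm/s

Derivation:
Compute hydraulic gradient:
i = dh / L = 35.8 / 15.5 = 2.30968
Then apply Darcy's law:
k = Q / (A * i)
k = 1.8055 / (23.4 * 2.30968)
k = 1.8055 / 54.0465
k = 0.033406 cm/s


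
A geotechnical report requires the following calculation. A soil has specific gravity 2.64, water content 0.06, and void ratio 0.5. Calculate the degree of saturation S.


Result: 0.3168

Derivation:
Using S = Gs * w / e
S = 2.64 * 0.06 / 0.5
S = 0.3168


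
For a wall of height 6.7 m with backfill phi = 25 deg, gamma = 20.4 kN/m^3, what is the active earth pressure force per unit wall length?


Compute active earth pressure coefficient:
Ka = tan^2(45 - phi/2) = tan^2(32.5) = 0.405859
Compute active force:
Pa = 0.5 * Ka * gamma * H^2
Pa = 0.5 * 0.405859 * 20.4 * 6.7^2
Pa = 185.83 kN/m


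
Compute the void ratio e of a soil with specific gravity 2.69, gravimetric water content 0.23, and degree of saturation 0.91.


Result: 0.6799

Derivation:
Using the relation e = Gs * w / S
e = 2.69 * 0.23 / 0.91
e = 0.6799


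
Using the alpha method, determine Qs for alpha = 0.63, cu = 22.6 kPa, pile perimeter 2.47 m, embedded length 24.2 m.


Result: 851.06 kN

Derivation:
Using Qs = alpha * cu * perimeter * L
Qs = 0.63 * 22.6 * 2.47 * 24.2
Qs = 851.06 kN


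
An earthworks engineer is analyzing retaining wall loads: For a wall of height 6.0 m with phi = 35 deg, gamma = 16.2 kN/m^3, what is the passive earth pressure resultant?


Compute passive earth pressure coefficient:
Kp = tan^2(45 + phi/2) = tan^2(62.5) = 3.690172
Compute passive force:
Pp = 0.5 * Kp * gamma * H^2
Pp = 0.5 * 3.690172 * 16.2 * 6.0^2
Pp = 1076.05 kN/m


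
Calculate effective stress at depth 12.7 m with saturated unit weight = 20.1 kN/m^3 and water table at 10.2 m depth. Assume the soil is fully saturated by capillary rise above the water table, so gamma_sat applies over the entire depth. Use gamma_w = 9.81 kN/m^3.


Total stress = gamma_sat * depth
sigma = 20.1 * 12.7 = 255.27 kPa
Pore water pressure u = gamma_w * (depth - d_wt)
u = 9.81 * (12.7 - 10.2) = 24.525 kPa
Effective stress = sigma - u
sigma' = 255.27 - 24.525 = 230.75 kPa


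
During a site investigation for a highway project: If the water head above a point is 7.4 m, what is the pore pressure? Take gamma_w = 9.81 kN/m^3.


Result: 72.59 kPa

Derivation:
Using u = gamma_w * h_w
u = 9.81 * 7.4
u = 72.59 kPa


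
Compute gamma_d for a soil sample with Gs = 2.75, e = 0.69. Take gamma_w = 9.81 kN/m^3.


Result: 15.963 kN/m^3

Derivation:
Using gamma_d = Gs * gamma_w / (1 + e)
gamma_d = 2.75 * 9.81 / (1 + 0.69)
gamma_d = 2.75 * 9.81 / 1.69
gamma_d = 15.963 kN/m^3


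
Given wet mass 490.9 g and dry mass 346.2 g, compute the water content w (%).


Using w = (m_wet - m_dry) / m_dry * 100
m_wet - m_dry = 490.9 - 346.2 = 144.7 g
w = 144.7 / 346.2 * 100
w = 41.8 %


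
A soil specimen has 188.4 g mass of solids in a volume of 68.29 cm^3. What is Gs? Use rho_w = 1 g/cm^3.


Result: 2.759

Derivation:
Using Gs = m_s / (V_s * rho_w)
Since rho_w = 1 g/cm^3:
Gs = 188.4 / 68.29
Gs = 2.759


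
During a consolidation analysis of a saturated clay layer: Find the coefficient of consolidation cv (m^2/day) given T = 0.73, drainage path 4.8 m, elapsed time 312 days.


Result: 0.05391 m^2/day

Derivation:
Using cv = T * H_dr^2 / t
H_dr^2 = 4.8^2 = 23.04
cv = 0.73 * 23.04 / 312
cv = 0.05391 m^2/day


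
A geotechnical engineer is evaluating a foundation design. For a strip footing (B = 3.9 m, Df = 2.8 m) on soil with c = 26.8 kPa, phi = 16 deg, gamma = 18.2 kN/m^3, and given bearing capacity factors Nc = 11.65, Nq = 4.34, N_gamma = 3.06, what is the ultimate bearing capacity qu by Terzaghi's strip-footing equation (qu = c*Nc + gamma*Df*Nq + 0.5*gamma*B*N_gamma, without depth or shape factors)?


Compute qu = c*Nc + gamma*Df*Nq + 0.5*gamma*B*N_gamma
Term 1: 26.8 * 11.65 = 312.22
Term 2: 18.2 * 2.8 * 4.34 = 221.1664
Term 3: 0.5 * 18.2 * 3.9 * 3.06 = 108.5994
qu = 312.22 + 221.1664 + 108.5994
qu = 641.99 kPa


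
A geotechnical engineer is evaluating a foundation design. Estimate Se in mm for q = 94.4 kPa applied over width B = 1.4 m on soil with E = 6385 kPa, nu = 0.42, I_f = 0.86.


Using Se = q * B * (1 - nu^2) * I_f / E
1 - nu^2 = 1 - 0.42^2 = 0.8236
Se = 94.4 * 1.4 * 0.8236 * 0.86 / 6385
Se = 0.014661 m
Convert to mm: Se = 0.014661 * 1000 = 14.661 mm


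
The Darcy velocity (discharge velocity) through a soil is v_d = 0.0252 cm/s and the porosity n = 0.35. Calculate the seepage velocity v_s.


Using v_s = v_d / n
v_s = 0.0252 / 0.35
v_s = 0.072 cm/s


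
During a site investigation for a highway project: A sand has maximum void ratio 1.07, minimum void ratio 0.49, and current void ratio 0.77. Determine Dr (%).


Using Dr = (e_max - e) / (e_max - e_min) * 100
e_max - e = 1.07 - 0.77 = 0.3
e_max - e_min = 1.07 - 0.49 = 0.58
Dr = 0.3 / 0.58 * 100
Dr = 51.72 %


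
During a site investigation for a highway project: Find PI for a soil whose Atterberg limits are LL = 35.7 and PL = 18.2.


Using PI = LL - PL
PI = 35.7 - 18.2
PI = 17.5


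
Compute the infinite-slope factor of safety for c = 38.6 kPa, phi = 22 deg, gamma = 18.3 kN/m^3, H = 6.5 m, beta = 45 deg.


Using Fs = c / (gamma*H*sin(beta)*cos(beta)) + tan(phi)/tan(beta)
Cohesion contribution = 38.6 / (18.3*6.5*sin(45)*cos(45))
Cohesion contribution = 0.649012
Friction contribution = tan(22)/tan(45) = 0.404026
Fs = 0.649012 + 0.404026
Fs = 1.053


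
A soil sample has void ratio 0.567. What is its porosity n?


Using the relation n = e / (1 + e)
n = 0.567 / (1 + 0.567)
n = 0.567 / 1.567
n = 0.3618


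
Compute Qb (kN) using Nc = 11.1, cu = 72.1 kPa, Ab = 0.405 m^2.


Using Qb = Nc * cu * Ab
Qb = 11.1 * 72.1 * 0.405
Qb = 324.13 kN


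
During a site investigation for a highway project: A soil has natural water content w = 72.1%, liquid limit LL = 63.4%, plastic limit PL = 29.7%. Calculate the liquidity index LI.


Result: 1.258

Derivation:
First compute the plasticity index:
PI = LL - PL = 63.4 - 29.7 = 33.7
Then compute the liquidity index:
LI = (w - PL) / PI
LI = (72.1 - 29.7) / 33.7
LI = 1.258


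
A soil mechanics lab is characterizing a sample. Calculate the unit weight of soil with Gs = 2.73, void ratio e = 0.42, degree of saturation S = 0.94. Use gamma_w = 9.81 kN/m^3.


Using gamma = gamma_w * (Gs + S*e) / (1 + e)
Numerator: Gs + S*e = 2.73 + 0.94*0.42 = 3.1248
Denominator: 1 + e = 1 + 0.42 = 1.42
gamma = 9.81 * 3.1248 / 1.42
gamma = 21.588 kN/m^3


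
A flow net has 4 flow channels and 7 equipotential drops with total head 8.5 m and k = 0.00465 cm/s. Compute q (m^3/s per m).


Convert k to m/s for unit consistency with H:
k = 0.00465 cm/s = 0.00465 / 100 m/s = 4.65e-05 m/s
Using q = k * H * Nf / Nd
Nf / Nd = 4 / 7 = 0.5714
q = 4.65e-05 * 8.5 * 0.5714
q = 0.0002259 m^3/s per m


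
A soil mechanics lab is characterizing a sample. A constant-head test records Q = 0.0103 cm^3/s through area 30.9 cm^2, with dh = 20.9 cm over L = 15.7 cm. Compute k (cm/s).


Compute hydraulic gradient:
i = dh / L = 20.9 / 15.7 = 1.33121
Then apply Darcy's law:
k = Q / (A * i)
k = 0.0103 / (30.9 * 1.33121)
k = 0.0103 / 41.1344
k = 0.00025 cm/s


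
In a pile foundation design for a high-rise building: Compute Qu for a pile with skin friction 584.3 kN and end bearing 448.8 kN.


Using Qu = Qf + Qb
Qu = 584.3 + 448.8
Qu = 1033.1 kN


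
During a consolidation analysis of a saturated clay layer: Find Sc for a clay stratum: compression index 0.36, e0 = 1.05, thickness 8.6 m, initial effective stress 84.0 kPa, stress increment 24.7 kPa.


Result: 0.1691 m

Derivation:
Using Sc = Cc * H / (1 + e0) * log10((sigma0 + delta_sigma) / sigma0)
Stress ratio = (84.0 + 24.7) / 84.0 = 1.29405
log10(1.29405) = 0.11195
Cc * H / (1 + e0) = 0.36 * 8.6 / (1 + 1.05) = 1.51024
Sc = 1.51024 * 0.11195
Sc = 0.1691 m


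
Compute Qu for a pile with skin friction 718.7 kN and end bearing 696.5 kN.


Using Qu = Qf + Qb
Qu = 718.7 + 696.5
Qu = 1415.2 kN


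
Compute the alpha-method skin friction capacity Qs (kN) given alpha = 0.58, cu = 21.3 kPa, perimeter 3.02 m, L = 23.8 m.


Using Qs = alpha * cu * perimeter * L
Qs = 0.58 * 21.3 * 3.02 * 23.8
Qs = 887.96 kN


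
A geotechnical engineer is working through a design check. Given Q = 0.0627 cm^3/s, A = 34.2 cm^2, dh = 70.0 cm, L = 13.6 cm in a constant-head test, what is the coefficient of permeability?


Compute hydraulic gradient:
i = dh / L = 70.0 / 13.6 = 5.14706
Then apply Darcy's law:
k = Q / (A * i)
k = 0.0627 / (34.2 * 5.14706)
k = 0.0627 / 176.029
k = 0.000356 cm/s


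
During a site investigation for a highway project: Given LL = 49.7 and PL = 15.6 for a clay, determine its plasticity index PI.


Using PI = LL - PL
PI = 49.7 - 15.6
PI = 34.1


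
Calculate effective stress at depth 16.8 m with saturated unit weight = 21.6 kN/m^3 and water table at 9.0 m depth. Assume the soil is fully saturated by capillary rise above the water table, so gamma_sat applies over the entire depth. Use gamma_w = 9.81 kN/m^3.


Total stress = gamma_sat * depth
sigma = 21.6 * 16.8 = 362.88 kPa
Pore water pressure u = gamma_w * (depth - d_wt)
u = 9.81 * (16.8 - 9.0) = 76.518 kPa
Effective stress = sigma - u
sigma' = 362.88 - 76.518 = 286.36 kPa


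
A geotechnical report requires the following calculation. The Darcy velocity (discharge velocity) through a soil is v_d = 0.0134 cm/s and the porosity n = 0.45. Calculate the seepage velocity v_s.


Using v_s = v_d / n
v_s = 0.0134 / 0.45
v_s = 0.02978 cm/s


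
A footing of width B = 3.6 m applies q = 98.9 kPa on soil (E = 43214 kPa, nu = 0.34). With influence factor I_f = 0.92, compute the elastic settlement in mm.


Using Se = q * B * (1 - nu^2) * I_f / E
1 - nu^2 = 1 - 0.34^2 = 0.8844
Se = 98.9 * 3.6 * 0.8844 * 0.92 / 43214
Se = 0.006704 m
Convert to mm: Se = 0.006704 * 1000 = 6.704 mm


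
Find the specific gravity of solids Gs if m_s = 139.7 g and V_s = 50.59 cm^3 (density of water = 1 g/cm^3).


Using Gs = m_s / (V_s * rho_w)
Since rho_w = 1 g/cm^3:
Gs = 139.7 / 50.59
Gs = 2.761


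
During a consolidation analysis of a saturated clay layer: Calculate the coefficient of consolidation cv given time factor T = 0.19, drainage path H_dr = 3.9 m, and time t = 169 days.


Using cv = T * H_dr^2 / t
H_dr^2 = 3.9^2 = 15.21
cv = 0.19 * 15.21 / 169
cv = 0.0171 m^2/day


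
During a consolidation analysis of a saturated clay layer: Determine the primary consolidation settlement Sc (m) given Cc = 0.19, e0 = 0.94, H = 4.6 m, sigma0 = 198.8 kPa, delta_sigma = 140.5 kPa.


Result: 0.1046 m

Derivation:
Using Sc = Cc * H / (1 + e0) * log10((sigma0 + delta_sigma) / sigma0)
Stress ratio = (198.8 + 140.5) / 198.8 = 1.70674
log10(1.70674) = 0.232167
Cc * H / (1 + e0) = 0.19 * 4.6 / (1 + 0.94) = 0.450515
Sc = 0.450515 * 0.232167
Sc = 0.1046 m


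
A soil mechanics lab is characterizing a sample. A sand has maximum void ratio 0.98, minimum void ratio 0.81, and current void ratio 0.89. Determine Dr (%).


Using Dr = (e_max - e) / (e_max - e_min) * 100
e_max - e = 0.98 - 0.89 = 0.09
e_max - e_min = 0.98 - 0.81 = 0.17
Dr = 0.09 / 0.17 * 100
Dr = 52.94 %


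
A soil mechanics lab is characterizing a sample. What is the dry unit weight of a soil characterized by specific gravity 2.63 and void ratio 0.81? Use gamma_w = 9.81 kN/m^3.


Result: 14.254 kN/m^3

Derivation:
Using gamma_d = Gs * gamma_w / (1 + e)
gamma_d = 2.63 * 9.81 / (1 + 0.81)
gamma_d = 2.63 * 9.81 / 1.81
gamma_d = 14.254 kN/m^3


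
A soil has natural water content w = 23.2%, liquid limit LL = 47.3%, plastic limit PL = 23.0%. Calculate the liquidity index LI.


First compute the plasticity index:
PI = LL - PL = 47.3 - 23.0 = 24.3
Then compute the liquidity index:
LI = (w - PL) / PI
LI = (23.2 - 23.0) / 24.3
LI = 0.008


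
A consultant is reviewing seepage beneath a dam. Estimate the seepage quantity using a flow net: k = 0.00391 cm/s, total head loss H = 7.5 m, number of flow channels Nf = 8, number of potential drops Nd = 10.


Convert k to m/s for unit consistency with H:
k = 0.00391 cm/s = 0.00391 / 100 m/s = 3.91e-05 m/s
Using q = k * H * Nf / Nd
Nf / Nd = 8 / 10 = 0.8
q = 3.91e-05 * 7.5 * 0.8
q = 0.0002346 m^3/s per m


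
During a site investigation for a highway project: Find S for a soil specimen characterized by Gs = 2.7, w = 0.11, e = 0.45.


Result: 0.66

Derivation:
Using S = Gs * w / e
S = 2.7 * 0.11 / 0.45
S = 0.66


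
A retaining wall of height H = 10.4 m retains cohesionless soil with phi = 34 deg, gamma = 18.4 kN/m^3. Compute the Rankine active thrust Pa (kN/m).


Compute active earth pressure coefficient:
Ka = tan^2(45 - phi/2) = tan^2(28.0) = 0.282715
Compute active force:
Pa = 0.5 * Ka * gamma * H^2
Pa = 0.5 * 0.282715 * 18.4 * 10.4^2
Pa = 281.32 kN/m


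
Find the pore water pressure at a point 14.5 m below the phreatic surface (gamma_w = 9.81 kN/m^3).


Result: 142.25 kPa

Derivation:
Using u = gamma_w * h_w
u = 9.81 * 14.5
u = 142.25 kPa


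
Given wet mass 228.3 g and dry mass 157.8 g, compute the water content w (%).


Using w = (m_wet - m_dry) / m_dry * 100
m_wet - m_dry = 228.3 - 157.8 = 70.5 g
w = 70.5 / 157.8 * 100
w = 44.68 %


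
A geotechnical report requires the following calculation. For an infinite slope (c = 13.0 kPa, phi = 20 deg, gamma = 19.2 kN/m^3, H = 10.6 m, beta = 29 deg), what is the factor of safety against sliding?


Using Fs = c / (gamma*H*sin(beta)*cos(beta)) + tan(phi)/tan(beta)
Cohesion contribution = 13.0 / (19.2*10.6*sin(29)*cos(29))
Cohesion contribution = 0.150642
Friction contribution = tan(20)/tan(29) = 0.65662
Fs = 0.150642 + 0.65662
Fs = 0.807


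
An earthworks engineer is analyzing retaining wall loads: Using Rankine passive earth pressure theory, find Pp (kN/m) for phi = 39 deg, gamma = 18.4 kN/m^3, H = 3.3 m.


Result: 440.38 kN/m

Derivation:
Compute passive earth pressure coefficient:
Kp = tan^2(45 + phi/2) = tan^2(64.5) = 4.395495
Compute passive force:
Pp = 0.5 * Kp * gamma * H^2
Pp = 0.5 * 4.395495 * 18.4 * 3.3^2
Pp = 440.38 kN/m


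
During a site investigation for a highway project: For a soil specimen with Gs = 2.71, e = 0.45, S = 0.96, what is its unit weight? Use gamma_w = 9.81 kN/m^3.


Using gamma = gamma_w * (Gs + S*e) / (1 + e)
Numerator: Gs + S*e = 2.71 + 0.96*0.45 = 3.142
Denominator: 1 + e = 1 + 0.45 = 1.45
gamma = 9.81 * 3.142 / 1.45
gamma = 21.257 kN/m^3


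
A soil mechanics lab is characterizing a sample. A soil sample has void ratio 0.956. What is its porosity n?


Using the relation n = e / (1 + e)
n = 0.956 / (1 + 0.956)
n = 0.956 / 1.956
n = 0.4888


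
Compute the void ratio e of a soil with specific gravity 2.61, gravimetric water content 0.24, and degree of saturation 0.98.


Using the relation e = Gs * w / S
e = 2.61 * 0.24 / 0.98
e = 0.6392


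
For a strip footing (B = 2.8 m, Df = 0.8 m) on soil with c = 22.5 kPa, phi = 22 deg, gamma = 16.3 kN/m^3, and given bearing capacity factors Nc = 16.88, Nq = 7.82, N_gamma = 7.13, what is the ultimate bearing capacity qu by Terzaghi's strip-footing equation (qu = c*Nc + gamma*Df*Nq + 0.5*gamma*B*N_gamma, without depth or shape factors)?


Compute qu = c*Nc + gamma*Df*Nq + 0.5*gamma*B*N_gamma
Term 1: 22.5 * 16.88 = 379.8
Term 2: 16.3 * 0.8 * 7.82 = 101.9728
Term 3: 0.5 * 16.3 * 2.8 * 7.13 = 162.7066
qu = 379.8 + 101.9728 + 162.7066
qu = 644.48 kPa


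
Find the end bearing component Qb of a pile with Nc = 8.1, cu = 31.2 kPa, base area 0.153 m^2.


Using Qb = Nc * cu * Ab
Qb = 8.1 * 31.2 * 0.153
Qb = 38.67 kN


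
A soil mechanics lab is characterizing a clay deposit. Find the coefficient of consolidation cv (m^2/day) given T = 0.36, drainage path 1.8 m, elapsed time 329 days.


Result: 0.00355 m^2/day

Derivation:
Using cv = T * H_dr^2 / t
H_dr^2 = 1.8^2 = 3.24
cv = 0.36 * 3.24 / 329
cv = 0.00355 m^2/day


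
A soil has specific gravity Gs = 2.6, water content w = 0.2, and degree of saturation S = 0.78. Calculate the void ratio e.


Result: 0.6667

Derivation:
Using the relation e = Gs * w / S
e = 2.6 * 0.2 / 0.78
e = 0.6667


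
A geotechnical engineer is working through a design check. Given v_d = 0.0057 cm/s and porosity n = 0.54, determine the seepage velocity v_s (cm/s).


Result: 0.01056 cm/s

Derivation:
Using v_s = v_d / n
v_s = 0.0057 / 0.54
v_s = 0.01056 cm/s


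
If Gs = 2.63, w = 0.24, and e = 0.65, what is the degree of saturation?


Using S = Gs * w / e
S = 2.63 * 0.24 / 0.65
S = 0.9711


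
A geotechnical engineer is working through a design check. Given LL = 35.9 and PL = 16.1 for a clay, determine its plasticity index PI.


Using PI = LL - PL
PI = 35.9 - 16.1
PI = 19.8


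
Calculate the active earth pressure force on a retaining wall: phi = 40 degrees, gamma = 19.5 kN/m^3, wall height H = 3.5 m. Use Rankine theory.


Result: 25.97 kN/m

Derivation:
Compute active earth pressure coefficient:
Ka = tan^2(45 - phi/2) = tan^2(25.0) = 0.217443
Compute active force:
Pa = 0.5 * Ka * gamma * H^2
Pa = 0.5 * 0.217443 * 19.5 * 3.5^2
Pa = 25.97 kN/m


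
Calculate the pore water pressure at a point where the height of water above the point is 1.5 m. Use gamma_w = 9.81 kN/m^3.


Using u = gamma_w * h_w
u = 9.81 * 1.5
u = 14.71 kPa


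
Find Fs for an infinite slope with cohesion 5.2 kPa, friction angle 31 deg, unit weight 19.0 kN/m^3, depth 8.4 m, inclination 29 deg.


Using Fs = c / (gamma*H*sin(beta)*cos(beta)) + tan(phi)/tan(beta)
Cohesion contribution = 5.2 / (19.0*8.4*sin(29)*cos(29))
Cohesion contribution = 0.0768387
Friction contribution = tan(31)/tan(29) = 1.08398
Fs = 0.0768387 + 1.08398
Fs = 1.161


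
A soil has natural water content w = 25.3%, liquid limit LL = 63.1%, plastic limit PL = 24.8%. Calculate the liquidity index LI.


First compute the plasticity index:
PI = LL - PL = 63.1 - 24.8 = 38.3
Then compute the liquidity index:
LI = (w - PL) / PI
LI = (25.3 - 24.8) / 38.3
LI = 0.013


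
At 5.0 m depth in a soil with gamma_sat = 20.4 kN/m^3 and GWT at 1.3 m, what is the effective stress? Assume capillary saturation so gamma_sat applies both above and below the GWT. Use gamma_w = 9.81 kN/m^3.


Result: 65.7 kPa

Derivation:
Total stress = gamma_sat * depth
sigma = 20.4 * 5.0 = 102.0 kPa
Pore water pressure u = gamma_w * (depth - d_wt)
u = 9.81 * (5.0 - 1.3) = 36.297 kPa
Effective stress = sigma - u
sigma' = 102.0 - 36.297 = 65.7 kPa


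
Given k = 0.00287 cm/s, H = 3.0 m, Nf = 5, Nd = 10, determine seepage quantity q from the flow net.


Result: 4.305e-05 m^3/s per m

Derivation:
Convert k to m/s for unit consistency with H:
k = 0.00287 cm/s = 0.00287 / 100 m/s = 2.87e-05 m/s
Using q = k * H * Nf / Nd
Nf / Nd = 5 / 10 = 0.5
q = 2.87e-05 * 3.0 * 0.5
q = 4.305e-05 m^3/s per m


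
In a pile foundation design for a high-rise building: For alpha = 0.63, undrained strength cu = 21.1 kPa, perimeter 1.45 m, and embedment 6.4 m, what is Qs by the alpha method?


Result: 123.36 kN

Derivation:
Using Qs = alpha * cu * perimeter * L
Qs = 0.63 * 21.1 * 1.45 * 6.4
Qs = 123.36 kN


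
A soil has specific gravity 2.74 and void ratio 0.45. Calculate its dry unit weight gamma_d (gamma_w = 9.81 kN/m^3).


Using gamma_d = Gs * gamma_w / (1 + e)
gamma_d = 2.74 * 9.81 / (1 + 0.45)
gamma_d = 2.74 * 9.81 / 1.45
gamma_d = 18.538 kN/m^3


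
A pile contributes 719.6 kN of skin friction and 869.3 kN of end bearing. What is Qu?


Using Qu = Qf + Qb
Qu = 719.6 + 869.3
Qu = 1588.9 kN


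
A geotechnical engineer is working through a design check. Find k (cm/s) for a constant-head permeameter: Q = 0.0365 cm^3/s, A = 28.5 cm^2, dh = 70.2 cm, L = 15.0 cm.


Result: 0.000274 cm/s

Derivation:
Compute hydraulic gradient:
i = dh / L = 70.2 / 15.0 = 4.68
Then apply Darcy's law:
k = Q / (A * i)
k = 0.0365 / (28.5 * 4.68)
k = 0.0365 / 133.38
k = 0.000274 cm/s


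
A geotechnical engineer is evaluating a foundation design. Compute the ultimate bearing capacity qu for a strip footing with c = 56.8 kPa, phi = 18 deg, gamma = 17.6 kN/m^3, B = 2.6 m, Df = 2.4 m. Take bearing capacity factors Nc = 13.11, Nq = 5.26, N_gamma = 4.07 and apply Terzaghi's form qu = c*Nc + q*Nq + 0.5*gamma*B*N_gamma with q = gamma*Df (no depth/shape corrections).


Result: 1059.95 kPa

Derivation:
Compute qu = c*Nc + gamma*Df*Nq + 0.5*gamma*B*N_gamma
Term 1: 56.8 * 13.11 = 744.648
Term 2: 17.6 * 2.4 * 5.26 = 222.1824
Term 3: 0.5 * 17.6 * 2.6 * 4.07 = 93.1216
qu = 744.648 + 222.1824 + 93.1216
qu = 1059.95 kPa


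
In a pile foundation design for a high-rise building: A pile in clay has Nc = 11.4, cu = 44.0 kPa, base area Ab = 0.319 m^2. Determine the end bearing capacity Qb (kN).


Using Qb = Nc * cu * Ab
Qb = 11.4 * 44.0 * 0.319
Qb = 160.01 kN
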